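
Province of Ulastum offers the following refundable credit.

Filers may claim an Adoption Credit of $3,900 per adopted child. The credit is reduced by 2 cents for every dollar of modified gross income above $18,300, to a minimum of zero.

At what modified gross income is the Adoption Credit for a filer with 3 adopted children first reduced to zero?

Full credit = 3 × $3,900 = $11,700.
The credit falls by 2% of each dollar above $18,300, so it reaches zero when the excess is $11,700 / 2% = $585,000: income = $18,300 + $585,000 = $603,300.

$603,300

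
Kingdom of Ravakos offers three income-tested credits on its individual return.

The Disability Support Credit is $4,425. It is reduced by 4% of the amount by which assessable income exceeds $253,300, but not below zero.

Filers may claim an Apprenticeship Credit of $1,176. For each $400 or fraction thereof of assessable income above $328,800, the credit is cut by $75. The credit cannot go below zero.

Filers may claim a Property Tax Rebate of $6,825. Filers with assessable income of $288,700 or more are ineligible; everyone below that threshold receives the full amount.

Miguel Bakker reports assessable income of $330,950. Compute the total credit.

$2,045

Disability Support Credit: 4% of the $77,650 excess over $253,300 is $3,106; credit = $4,425 − $3,106 = $1,319.
Apprenticeship Credit: income exceeds $328,800 by $2,150, which is 6 full-or-partial $400 increments; reduction = 6 × $75 = $450, leaving $726.
Property Tax Rebate: $330,950 meets or exceeds the $288,700 cutoff, so the credit is $0.
Total: $1,319 + $726 + $0 = $2,045.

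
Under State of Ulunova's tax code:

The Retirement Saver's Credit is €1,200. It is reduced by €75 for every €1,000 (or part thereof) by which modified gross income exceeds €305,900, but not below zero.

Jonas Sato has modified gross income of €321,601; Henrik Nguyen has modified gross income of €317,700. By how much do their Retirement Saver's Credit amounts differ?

€300

Jonas (€321,601): Retirement Saver's Credit: income exceeds €305,900 by €15,701 → 16 increments × €75 = €1,200 ≥ base, so the credit is €0.
Henrik (€317,700): Retirement Saver's Credit: income exceeds €305,900 by €11,800, which is 12 full-or-partial €1,000 increments; reduction = 12 × €75 = €900, leaving €300.
Difference: |€0 − €300| = €300.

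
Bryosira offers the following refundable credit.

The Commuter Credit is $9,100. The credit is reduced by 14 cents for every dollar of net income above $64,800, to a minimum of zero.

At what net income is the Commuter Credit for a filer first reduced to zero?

The credit falls by 14% of each dollar above $64,800, so it reaches zero when the excess is $9,100 / 14% = $65,000: income = $64,800 + $65,000 = $129,800.

$129,800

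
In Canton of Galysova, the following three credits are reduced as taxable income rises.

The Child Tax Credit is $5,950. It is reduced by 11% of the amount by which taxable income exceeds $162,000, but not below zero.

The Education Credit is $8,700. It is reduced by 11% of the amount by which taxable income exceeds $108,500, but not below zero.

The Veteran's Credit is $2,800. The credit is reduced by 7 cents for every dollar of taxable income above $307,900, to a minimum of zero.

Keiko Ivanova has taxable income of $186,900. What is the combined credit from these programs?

$6,087

Child Tax Credit: 11% of the $24,900 excess over $162,000 is $2,739; credit = $5,950 − $2,739 = $3,211.
Education Credit: 11% of the $78,400 excess over $108,500 is $8,624; credit = $8,700 − $8,624 = $76.
Veteran's Credit: $186,900 is at or below the $307,900 threshold, so the full $2,800 applies.
Total: $3,211 + $76 + $2,800 = $6,087.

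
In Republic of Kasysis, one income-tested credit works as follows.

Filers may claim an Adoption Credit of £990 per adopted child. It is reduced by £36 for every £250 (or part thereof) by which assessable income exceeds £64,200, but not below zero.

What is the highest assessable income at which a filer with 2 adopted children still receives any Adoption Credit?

Full credit = 2 × £990 = £1,980.
After 54 increments the reduction is 54 × £36 = £1,944, leaving £36; one more increment wipes it out. Increment 54 ends at excess 54 × £250 = £13,500, so the highest qualifying income is £64,200 + £13,500 = £77,700.

£77,700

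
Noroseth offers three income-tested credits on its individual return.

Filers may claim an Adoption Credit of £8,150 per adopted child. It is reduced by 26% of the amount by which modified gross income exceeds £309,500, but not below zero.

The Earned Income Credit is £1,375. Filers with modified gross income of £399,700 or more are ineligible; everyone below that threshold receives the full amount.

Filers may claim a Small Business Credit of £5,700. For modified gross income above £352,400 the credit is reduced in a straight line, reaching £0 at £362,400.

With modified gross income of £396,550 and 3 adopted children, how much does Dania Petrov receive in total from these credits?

Adoption Credit: base = 3 × £8,150 = £24,450. 26% of the £87,050 excess over £309,500 is £22,633; credit = £24,450 − £22,633 = £1,817.
Earned Income Credit: £396,550 is below the £399,700 cutoff, so the full £1,375 applies.
Small Business Credit: £396,550 is at or above £362,400, so the credit is £0.
Total: £1,817 + £1,375 + £0 = £3,192.

£3,192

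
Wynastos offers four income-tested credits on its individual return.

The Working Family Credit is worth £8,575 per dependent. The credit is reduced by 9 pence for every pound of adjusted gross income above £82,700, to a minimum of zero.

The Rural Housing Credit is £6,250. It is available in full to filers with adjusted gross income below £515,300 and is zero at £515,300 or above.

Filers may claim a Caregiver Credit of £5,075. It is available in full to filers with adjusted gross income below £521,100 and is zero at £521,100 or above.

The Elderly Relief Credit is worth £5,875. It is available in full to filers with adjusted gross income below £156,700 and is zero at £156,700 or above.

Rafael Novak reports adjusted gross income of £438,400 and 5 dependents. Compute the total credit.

Working Family Credit: base = 5 × £8,575 = £42,875. 9% of the £355,700 excess over £82,700 is £32,013; credit = £42,875 − £32,013 = £10,862.
Rural Housing Credit: £438,400 is below the £515,300 cutoff, so the full £6,250 applies.
Caregiver Credit: £438,400 is below the £521,100 cutoff, so the full £5,075 applies.
Elderly Relief Credit: £438,400 meets or exceeds the £156,700 cutoff, so the credit is £0.
Total: £10,862 + £6,250 + £5,075 + £0 = £22,187.

£22,187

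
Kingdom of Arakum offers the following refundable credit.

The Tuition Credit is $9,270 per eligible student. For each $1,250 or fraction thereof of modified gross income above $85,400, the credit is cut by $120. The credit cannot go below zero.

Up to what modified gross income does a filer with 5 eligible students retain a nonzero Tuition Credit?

$567,900

Full credit = 5 × $9,270 = $46,350.
After 386 increments the reduction is 386 × $120 = $46,320, leaving $30; one more increment wipes it out. Increment 386 ends at excess 386 × $1,250 = $482,500, so the highest qualifying income is $85,400 + $482,500 = $567,900.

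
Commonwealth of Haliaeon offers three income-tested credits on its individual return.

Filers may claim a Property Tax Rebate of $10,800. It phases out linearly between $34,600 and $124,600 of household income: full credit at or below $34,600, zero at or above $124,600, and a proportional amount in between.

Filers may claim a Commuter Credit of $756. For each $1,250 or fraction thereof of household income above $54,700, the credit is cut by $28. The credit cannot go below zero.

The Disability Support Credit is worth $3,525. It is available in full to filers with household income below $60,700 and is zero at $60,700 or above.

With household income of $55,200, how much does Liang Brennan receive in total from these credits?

$12,581

Property Tax Rebate: $55,200 is $20,600 into a $90,000 phase-out range, leaving 69,400/90,000 of the credit: $10,800 × 69,400/90,000 = $8,328.
Commuter Credit: income exceeds $54,700 by $500, which is 1 full-or-partial $1,250 increment; reduction = 1 × $28 = $28, leaving $728.
Disability Support Credit: $55,200 is below the $60,700 cutoff, so the full $3,525 applies.
Total: $8,328 + $728 + $3,525 = $12,581.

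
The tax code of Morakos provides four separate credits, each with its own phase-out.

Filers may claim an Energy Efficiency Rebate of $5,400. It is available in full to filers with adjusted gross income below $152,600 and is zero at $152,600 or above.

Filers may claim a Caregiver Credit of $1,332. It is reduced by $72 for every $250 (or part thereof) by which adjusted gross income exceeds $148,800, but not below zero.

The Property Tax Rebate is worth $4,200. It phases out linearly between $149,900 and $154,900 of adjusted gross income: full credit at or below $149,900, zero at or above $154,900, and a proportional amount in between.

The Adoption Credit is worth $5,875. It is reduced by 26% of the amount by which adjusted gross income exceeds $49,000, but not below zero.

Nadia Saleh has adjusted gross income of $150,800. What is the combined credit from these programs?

Energy Efficiency Rebate: $150,800 is below the $152,600 cutoff, so the full $5,400 applies.
Caregiver Credit: income exceeds $148,800 by $2,000, which is 8 full-or-partial $250 increments; reduction = 8 × $72 = $576, leaving $756.
Property Tax Rebate: $150,800 is $900 into a $5,000 phase-out range, leaving 4,100/5,000 of the credit: $4,200 × 4,100/5,000 = $3,444.
Adoption Credit: 26% of the $101,800 excess over $49,000 is $26,468 ≥ base, so the credit is $0.
Total: $5,400 + $756 + $3,444 + $0 = $9,600.

$9,600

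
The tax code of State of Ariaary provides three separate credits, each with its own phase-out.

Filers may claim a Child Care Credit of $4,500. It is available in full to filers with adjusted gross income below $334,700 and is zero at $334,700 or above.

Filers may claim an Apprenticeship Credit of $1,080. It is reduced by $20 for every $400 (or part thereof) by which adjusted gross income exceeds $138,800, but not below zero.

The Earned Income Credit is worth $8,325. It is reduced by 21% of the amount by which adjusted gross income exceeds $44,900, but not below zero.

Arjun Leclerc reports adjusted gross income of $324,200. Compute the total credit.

$4,500

Child Care Credit: $324,200 is below the $334,700 cutoff, so the full $4,500 applies.
Apprenticeship Credit: income exceeds $138,800 by $185,400 → 464 increments × $20 = $9,280 ≥ base, so the credit is $0.
Earned Income Credit: 21% of the $279,300 excess over $44,900 is $58,653 ≥ base, so the credit is $0.
Total: $4,500 + $0 + $0 = $4,500.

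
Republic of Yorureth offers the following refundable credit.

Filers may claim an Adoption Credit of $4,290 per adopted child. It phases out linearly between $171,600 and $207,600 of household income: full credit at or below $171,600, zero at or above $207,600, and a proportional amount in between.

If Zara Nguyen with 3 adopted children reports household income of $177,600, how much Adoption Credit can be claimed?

Adoption Credit: base = 3 × $4,290 = $12,870. $177,600 is $6,000 into a $36,000 phase-out range, leaving 30,000/36,000 of the credit: $12,870 × 30,000/36,000 = $10,725.

$10,725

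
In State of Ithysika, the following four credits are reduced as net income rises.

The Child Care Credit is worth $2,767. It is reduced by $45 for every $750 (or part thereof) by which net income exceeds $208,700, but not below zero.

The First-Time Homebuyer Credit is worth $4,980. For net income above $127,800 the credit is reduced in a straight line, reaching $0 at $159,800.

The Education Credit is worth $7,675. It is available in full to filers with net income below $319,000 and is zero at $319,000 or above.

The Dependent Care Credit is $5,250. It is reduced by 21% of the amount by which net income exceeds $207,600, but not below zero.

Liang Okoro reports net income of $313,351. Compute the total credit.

$7,675

Child Care Credit: income exceeds $208,700 by $104,651 → 140 increments × $45 = $6,300 ≥ base, so the credit is $0.
First-Time Homebuyer Credit: $313,351 is at or above $159,800, so the credit is $0.
Education Credit: $313,351 is below the $319,000 cutoff, so the full $7,675 applies.
Dependent Care Credit: 21% of the $105,751 excess over $207,600 is $22,207.71 ≥ base, so the credit is $0.
Total: $0 + $0 + $7,675 + $0 = $7,675.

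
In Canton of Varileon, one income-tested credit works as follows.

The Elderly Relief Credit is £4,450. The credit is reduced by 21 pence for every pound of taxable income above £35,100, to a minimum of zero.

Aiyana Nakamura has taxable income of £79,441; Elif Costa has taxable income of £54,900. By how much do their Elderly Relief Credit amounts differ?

Aiyana (£79,441): Elderly Relief Credit: 21% of the £44,341 excess over £35,100 is £9,311.61 ≥ base, so the credit is £0.
Elif (£54,900): Elderly Relief Credit: 21% of the £19,800 excess over £35,100 is £4,158; credit = £4,450 − £4,158 = £292.
Difference: |£0 − £292| = £292.

£292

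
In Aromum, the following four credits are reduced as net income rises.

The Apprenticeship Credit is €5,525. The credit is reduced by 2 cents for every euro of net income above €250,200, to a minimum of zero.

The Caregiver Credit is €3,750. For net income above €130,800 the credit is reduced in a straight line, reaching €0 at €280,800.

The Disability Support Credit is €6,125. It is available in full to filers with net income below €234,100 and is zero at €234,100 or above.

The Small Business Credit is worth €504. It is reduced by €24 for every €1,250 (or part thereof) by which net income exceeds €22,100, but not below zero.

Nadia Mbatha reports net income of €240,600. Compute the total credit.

€6,530

Apprenticeship Credit: €240,600 is at or below the €250,200 threshold, so the full €5,525 applies.
Caregiver Credit: €240,600 is €109,800 into a €150,000 phase-out range, leaving 40,200/150,000 of the credit: €3,750 × 40,200/150,000 = €1,005.
Disability Support Credit: €240,600 meets or exceeds the €234,100 cutoff, so the credit is €0.
Small Business Credit: income exceeds €22,100 by €218,500 → 175 increments × €24 = €4,200 ≥ base, so the credit is €0.
Total: €5,525 + €1,005 + €0 + €0 = €6,530.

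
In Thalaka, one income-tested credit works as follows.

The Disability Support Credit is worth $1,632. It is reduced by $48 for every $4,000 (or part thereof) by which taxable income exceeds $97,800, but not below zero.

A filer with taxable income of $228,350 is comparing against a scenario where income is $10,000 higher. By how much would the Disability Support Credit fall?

$48

At $228,350 — income exceeds $97,800 by $130,550, which is 33 full-or-partial $4,000 increments; reduction = 33 × $48 = $1,584, leaving $48.
At $238,350 — income exceeds $97,800 by $140,550 → 36 increments × $48 = $1,728 ≥ base, so the credit is $0.
Lost: $48 − $0 = $48.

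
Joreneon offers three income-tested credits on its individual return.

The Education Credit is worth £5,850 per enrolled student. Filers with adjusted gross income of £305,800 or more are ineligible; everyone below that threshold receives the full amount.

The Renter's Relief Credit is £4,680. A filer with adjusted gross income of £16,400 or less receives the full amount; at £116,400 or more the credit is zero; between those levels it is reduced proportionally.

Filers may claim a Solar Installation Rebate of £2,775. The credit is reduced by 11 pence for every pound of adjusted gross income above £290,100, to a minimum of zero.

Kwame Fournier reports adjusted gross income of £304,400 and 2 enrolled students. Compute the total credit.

£12,902

Education Credit: base = 2 × £5,850 = £11,700. £304,400 is below the £305,800 cutoff, so the full £11,700 applies.
Renter's Relief Credit: £304,400 is at or above £116,400, so the credit is £0.
Solar Installation Rebate: 11% of the £14,300 excess over £290,100 is £1,573; credit = £2,775 − £1,573 = £1,202.
Total: £11,700 + £0 + £1,202 = £12,902.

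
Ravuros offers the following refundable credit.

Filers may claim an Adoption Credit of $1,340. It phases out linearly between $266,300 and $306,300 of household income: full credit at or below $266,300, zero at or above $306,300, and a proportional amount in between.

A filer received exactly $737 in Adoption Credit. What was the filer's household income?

$284,300

$737 is 737/1,340 of the full $1,340, so 603/1,340 of the $40,000 range has been used: income = $266,300 + $40,000 × 603/1,340 = $284,300.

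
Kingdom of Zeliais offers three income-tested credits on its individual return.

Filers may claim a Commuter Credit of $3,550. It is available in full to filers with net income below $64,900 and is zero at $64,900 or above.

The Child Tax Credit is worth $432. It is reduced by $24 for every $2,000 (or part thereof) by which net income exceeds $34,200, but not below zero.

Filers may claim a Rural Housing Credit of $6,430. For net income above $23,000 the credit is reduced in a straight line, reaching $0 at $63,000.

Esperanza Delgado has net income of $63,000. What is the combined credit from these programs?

$3,622

Commuter Credit: $63,000 is below the $64,900 cutoff, so the full $3,550 applies.
Child Tax Credit: income exceeds $34,200 by $28,800, which is 15 full-or-partial $2,000 increments; reduction = 15 × $24 = $360, leaving $72.
Rural Housing Credit: $63,000 is at or above $63,000, so the credit is $0.
Total: $3,550 + $72 + $0 = $3,622.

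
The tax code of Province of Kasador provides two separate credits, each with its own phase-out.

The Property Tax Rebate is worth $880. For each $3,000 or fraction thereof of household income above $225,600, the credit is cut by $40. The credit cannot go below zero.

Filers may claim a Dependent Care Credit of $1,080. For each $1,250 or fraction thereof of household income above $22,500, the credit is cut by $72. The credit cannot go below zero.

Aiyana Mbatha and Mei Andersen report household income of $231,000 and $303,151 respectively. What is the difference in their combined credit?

$800

Aiyana ($231,000): Property Tax Rebate: income exceeds $225,600 by $5,400, which is 2 full-or-partial $3,000 increments; reduction = 2 × $40 = $80, leaving $800. Dependent Care Credit: income exceeds $22,500 by $208,500 → 167 increments × $72 = $12,024 ≥ base, so the credit is $0. total $800 + $0 = $800
Mei ($303,151): Property Tax Rebate: income exceeds $225,600 by $77,551 → 26 increments × $40 = $1,040 ≥ base, so the credit is $0. Dependent Care Credit: income exceeds $22,500 by $280,651 → 225 increments × $72 = $16,200 ≥ base, so the credit is $0. total $0 + $0 = $0
Difference: |$800 − $0| = $800.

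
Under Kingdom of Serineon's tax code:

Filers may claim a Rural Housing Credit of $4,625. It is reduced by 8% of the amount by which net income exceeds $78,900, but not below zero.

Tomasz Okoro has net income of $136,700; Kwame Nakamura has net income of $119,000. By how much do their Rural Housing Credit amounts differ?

$1,416

Tomasz ($136,700): Rural Housing Credit: 8% of the $57,800 excess over $78,900 is $4,624; credit = $4,625 − $4,624 = $1.
Kwame ($119,000): Rural Housing Credit: 8% of the $40,100 excess over $78,900 is $3,208; credit = $4,625 − $3,208 = $1,417.
Difference: |$1 − $1,417| = $1,416.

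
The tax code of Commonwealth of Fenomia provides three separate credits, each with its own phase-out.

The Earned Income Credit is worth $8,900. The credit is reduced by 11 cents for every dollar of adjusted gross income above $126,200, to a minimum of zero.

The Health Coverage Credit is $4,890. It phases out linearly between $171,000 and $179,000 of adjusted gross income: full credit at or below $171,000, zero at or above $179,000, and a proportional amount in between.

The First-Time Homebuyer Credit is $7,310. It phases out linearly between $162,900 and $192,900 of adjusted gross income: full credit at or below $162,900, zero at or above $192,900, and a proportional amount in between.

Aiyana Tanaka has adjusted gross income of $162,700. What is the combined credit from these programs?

Earned Income Credit: 11% of the $36,500 excess over $126,200 is $4,015; credit = $8,900 − $4,015 = $4,885.
Health Coverage Credit: $162,700 is at or below the $171,000 threshold, so the full $4,890 applies.
First-Time Homebuyer Credit: $162,700 is at or below the $162,900 threshold, so the full $7,310 applies.
Total: $4,885 + $4,890 + $7,310 = $17,085.

$17,085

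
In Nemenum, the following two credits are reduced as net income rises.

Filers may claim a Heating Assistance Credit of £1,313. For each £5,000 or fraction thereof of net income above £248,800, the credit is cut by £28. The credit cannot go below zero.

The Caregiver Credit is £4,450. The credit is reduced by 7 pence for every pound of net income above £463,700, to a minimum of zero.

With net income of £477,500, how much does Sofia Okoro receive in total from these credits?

Heating Assistance Credit: income exceeds £248,800 by £228,700, which is 46 full-or-partial £5,000 increments; reduction = 46 × £28 = £1,288, leaving £25.
Caregiver Credit: 7% of the £13,800 excess over £463,700 is £966; credit = £4,450 − £966 = £3,484.
Total: £25 + £3,484 = £3,509.

£3,509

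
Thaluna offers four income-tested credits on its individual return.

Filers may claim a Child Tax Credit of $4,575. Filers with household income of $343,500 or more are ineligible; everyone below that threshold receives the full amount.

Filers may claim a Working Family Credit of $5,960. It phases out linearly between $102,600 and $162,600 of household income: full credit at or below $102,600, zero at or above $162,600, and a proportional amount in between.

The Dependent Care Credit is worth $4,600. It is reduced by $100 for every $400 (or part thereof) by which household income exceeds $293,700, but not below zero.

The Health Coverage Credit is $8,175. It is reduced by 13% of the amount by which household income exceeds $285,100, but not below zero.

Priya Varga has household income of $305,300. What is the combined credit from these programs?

$11,824

Child Tax Credit: $305,300 is below the $343,500 cutoff, so the full $4,575 applies.
Working Family Credit: $305,300 is at or above $162,600, so the credit is $0.
Dependent Care Credit: income exceeds $293,700 by $11,600, which is 29 full-or-partial $400 increments; reduction = 29 × $100 = $2,900, leaving $1,700.
Health Coverage Credit: 13% of the $20,200 excess over $285,100 is $2,626; credit = $8,175 − $2,626 = $5,549.
Total: $4,575 + $0 + $1,700 + $5,549 = $11,824.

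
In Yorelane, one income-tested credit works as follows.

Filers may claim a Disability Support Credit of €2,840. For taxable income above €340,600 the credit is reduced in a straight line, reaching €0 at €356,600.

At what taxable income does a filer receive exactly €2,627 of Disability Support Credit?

€2,627 is 2,627/2,840 of the full €2,840, so 213/2,840 of the €16,000 range has been used: income = €340,600 + €16,000 × 213/2,840 = €341,800.

€341,800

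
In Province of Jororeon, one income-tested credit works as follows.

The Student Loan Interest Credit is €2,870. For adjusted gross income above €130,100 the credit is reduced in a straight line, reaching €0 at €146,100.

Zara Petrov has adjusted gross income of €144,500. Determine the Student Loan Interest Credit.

€287

Student Loan Interest Credit: €144,500 is €14,400 into a €16,000 phase-out range, leaving 1,600/16,000 of the credit: €2,870 × 1,600/16,000 = €287.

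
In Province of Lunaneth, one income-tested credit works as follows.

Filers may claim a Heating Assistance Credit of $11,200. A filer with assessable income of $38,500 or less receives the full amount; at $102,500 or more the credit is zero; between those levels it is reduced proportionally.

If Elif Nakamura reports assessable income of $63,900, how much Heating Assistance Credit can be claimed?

$6,755

Heating Assistance Credit: $63,900 is $25,400 into a $64,000 phase-out range, leaving 38,600/64,000 of the credit: $11,200 × 38,600/64,000 = $6,755.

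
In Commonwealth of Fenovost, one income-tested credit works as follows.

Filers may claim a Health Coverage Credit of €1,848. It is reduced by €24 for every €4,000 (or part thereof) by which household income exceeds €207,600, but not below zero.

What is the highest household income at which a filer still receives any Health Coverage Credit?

After 76 increments the reduction is 76 × €24 = €1,824, leaving €24; one more increment wipes it out. Increment 76 ends at excess 76 × €4,000 = €304,000, so the highest qualifying income is €207,600 + €304,000 = €511,600.

€511,600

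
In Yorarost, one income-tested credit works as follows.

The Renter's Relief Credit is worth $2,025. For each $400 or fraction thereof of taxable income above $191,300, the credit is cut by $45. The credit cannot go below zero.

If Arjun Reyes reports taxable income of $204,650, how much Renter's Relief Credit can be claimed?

Renter's Relief Credit: income exceeds $191,300 by $13,350, which is 34 full-or-partial $400 increments; reduction = 34 × $45 = $1,530, leaving $495.

$495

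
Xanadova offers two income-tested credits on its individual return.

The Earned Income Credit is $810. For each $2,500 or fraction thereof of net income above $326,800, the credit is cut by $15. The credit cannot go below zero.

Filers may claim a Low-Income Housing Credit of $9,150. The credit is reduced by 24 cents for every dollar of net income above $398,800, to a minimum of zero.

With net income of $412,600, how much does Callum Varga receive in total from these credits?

$6,123

Earned Income Credit: income exceeds $326,800 by $85,800, which is 35 full-or-partial $2,500 increments; reduction = 35 × $15 = $525, leaving $285.
Low-Income Housing Credit: 24% of the $13,800 excess over $398,800 is $3,312; credit = $9,150 − $3,312 = $5,838.
Total: $285 + $5,838 = $6,123.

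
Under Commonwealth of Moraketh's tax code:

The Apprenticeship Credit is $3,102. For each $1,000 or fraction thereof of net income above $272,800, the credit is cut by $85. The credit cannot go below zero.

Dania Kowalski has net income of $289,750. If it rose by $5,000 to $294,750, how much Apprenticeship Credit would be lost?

At $289,750 — income exceeds $272,800 by $16,950, which is 17 full-or-partial $1,000 increments; reduction = 17 × $85 = $1,445, leaving $1,657.
At $294,750 — income exceeds $272,800 by $21,950, which is 22 full-or-partial $1,000 increments; reduction = 22 × $85 = $1,870, leaving $1,232.
Lost: $1,657 − $1,232 = $425.

$425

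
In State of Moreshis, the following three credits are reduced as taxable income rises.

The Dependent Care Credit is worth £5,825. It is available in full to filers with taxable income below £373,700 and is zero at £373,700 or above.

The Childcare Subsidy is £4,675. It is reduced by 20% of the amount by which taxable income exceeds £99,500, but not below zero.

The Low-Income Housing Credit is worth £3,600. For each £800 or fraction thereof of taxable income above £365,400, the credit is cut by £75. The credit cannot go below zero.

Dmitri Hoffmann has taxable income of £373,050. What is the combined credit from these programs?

Dependent Care Credit: £373,050 is below the £373,700 cutoff, so the full £5,825 applies.
Childcare Subsidy: 20% of the £273,550 excess over £99,500 is £54,710 ≥ base, so the credit is £0.
Low-Income Housing Credit: income exceeds £365,400 by £7,650, which is 10 full-or-partial £800 increments; reduction = 10 × £75 = £750, leaving £2,850.
Total: £5,825 + £0 + £2,850 = £8,675.

£8,675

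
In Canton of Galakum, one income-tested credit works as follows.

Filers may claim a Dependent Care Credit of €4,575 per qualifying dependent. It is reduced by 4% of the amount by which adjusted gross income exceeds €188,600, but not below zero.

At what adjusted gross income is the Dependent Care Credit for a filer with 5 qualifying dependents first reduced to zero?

€760,475

Full credit = 5 × €4,575 = €22,875.
The credit falls by 4% of each euro above €188,600, so it reaches zero when the excess is €22,875 / 4% = €571,875: income = €188,600 + €571,875 = €760,475.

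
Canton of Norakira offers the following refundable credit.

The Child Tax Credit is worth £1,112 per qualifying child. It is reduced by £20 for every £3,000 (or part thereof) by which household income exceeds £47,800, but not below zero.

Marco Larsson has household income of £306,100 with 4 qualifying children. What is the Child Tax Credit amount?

Child Tax Credit: base = 4 × £1,112 = £4,448. income exceeds £47,800 by £258,300, which is 87 full-or-partial £3,000 increments; reduction = 87 × £20 = £1,740, leaving £2,708.

£2,708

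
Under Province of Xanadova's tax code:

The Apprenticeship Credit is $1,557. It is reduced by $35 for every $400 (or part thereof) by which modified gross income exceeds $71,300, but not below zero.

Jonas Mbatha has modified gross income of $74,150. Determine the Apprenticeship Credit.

$1,277

Apprenticeship Credit: income exceeds $71,300 by $2,850, which is 8 full-or-partial $400 increments; reduction = 8 × $35 = $280, leaving $1,277.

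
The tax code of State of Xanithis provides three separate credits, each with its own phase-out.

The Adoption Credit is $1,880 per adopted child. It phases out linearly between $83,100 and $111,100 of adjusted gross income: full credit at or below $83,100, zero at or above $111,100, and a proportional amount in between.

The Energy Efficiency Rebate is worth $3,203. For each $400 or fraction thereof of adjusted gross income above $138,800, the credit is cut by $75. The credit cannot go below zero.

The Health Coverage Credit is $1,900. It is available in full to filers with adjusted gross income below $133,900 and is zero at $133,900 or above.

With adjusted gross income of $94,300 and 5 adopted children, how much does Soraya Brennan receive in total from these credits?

Adoption Credit: base = 5 × $1,880 = $9,400. $94,300 is $11,200 into a $28,000 phase-out range, leaving 16,800/28,000 of the credit: $9,400 × 16,800/28,000 = $5,640.
Energy Efficiency Rebate: $94,300 is at or below the $138,800 threshold, so the full $3,203 applies.
Health Coverage Credit: $94,300 is below the $133,900 cutoff, so the full $1,900 applies.
Total: $5,640 + $3,203 + $1,900 = $10,743.

$10,743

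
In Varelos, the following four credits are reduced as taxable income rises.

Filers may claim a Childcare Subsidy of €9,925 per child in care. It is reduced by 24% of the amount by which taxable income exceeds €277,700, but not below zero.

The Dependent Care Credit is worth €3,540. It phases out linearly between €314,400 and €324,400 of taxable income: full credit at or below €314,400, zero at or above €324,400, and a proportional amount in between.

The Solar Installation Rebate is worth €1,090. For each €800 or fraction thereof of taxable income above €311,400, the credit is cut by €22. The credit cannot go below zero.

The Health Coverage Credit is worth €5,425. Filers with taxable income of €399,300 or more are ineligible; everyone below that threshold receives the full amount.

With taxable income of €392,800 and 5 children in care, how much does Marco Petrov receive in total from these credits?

Childcare Subsidy: base = 5 × €9,925 = €49,625. 24% of the €115,100 excess over €277,700 is €27,624; credit = €49,625 − €27,624 = €22,001.
Dependent Care Credit: €392,800 is at or above €324,400, so the credit is €0.
Solar Installation Rebate: income exceeds €311,400 by €81,400 → 102 increments × €22 = €2,244 ≥ base, so the credit is €0.
Health Coverage Credit: €392,800 is below the €399,300 cutoff, so the full €5,425 applies.
Total: €22,001 + €0 + €0 + €5,425 = €27,426.

€27,426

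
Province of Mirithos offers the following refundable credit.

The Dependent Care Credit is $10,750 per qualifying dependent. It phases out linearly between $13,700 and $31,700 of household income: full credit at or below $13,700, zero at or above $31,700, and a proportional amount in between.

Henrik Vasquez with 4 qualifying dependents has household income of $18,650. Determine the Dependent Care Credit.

Dependent Care Credit: base = 4 × $10,750 = $43,000. $18,650 is $4,950 into a $18,000 phase-out range, leaving 13,050/18,000 of the credit: $43,000 × 13,050/18,000 = $31,175.

$31,175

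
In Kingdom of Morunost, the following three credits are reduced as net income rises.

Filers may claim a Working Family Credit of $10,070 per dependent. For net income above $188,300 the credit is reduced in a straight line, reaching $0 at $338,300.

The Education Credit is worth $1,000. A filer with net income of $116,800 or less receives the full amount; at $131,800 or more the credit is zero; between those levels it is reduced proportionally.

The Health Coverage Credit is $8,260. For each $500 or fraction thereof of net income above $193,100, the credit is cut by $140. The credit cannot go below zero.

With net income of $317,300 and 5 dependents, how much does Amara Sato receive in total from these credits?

Working Family Credit: base = 5 × $10,070 = $50,350. $317,300 is $129,000 into a $150,000 phase-out range, leaving 21,000/150,000 of the credit: $50,350 × 21,000/150,000 = $7,049.
Education Credit: $317,300 is at or above $131,800, so the credit is $0.
Health Coverage Credit: income exceeds $193,100 by $124,200 → 249 increments × $140 = $34,860 ≥ base, so the credit is $0.
Total: $7,049 + $0 + $0 = $7,049.

$7,049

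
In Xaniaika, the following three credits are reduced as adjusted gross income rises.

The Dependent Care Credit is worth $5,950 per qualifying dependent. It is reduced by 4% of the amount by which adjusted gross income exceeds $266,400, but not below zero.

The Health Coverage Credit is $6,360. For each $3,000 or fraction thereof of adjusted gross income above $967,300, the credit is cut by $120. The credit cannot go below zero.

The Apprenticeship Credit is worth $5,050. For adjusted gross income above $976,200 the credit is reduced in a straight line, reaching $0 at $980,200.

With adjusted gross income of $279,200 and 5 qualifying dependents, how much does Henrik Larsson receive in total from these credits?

Dependent Care Credit: base = 5 × $5,950 = $29,750. 4% of the $12,800 excess over $266,400 is $512; credit = $29,750 − $512 = $29,238.
Health Coverage Credit: $279,200 is at or below the $967,300 threshold, so the full $6,360 applies.
Apprenticeship Credit: $279,200 is at or below the $976,200 threshold, so the full $5,050 applies.
Total: $29,238 + $6,360 + $5,050 = $40,648.

$40,648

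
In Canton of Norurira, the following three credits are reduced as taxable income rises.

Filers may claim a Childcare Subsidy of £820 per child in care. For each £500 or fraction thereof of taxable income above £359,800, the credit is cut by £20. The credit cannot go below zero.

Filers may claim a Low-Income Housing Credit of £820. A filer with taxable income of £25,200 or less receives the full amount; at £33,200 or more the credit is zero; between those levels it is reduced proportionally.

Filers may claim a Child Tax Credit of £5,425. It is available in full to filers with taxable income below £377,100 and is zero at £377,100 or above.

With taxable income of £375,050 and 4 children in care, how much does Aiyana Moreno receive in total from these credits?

£8,085

Childcare Subsidy: base = 4 × £820 = £3,280. income exceeds £359,800 by £15,250, which is 31 full-or-partial £500 increments; reduction = 31 × £20 = £620, leaving £2,660.
Low-Income Housing Credit: £375,050 is at or above £33,200, so the credit is £0.
Child Tax Credit: £375,050 is below the £377,100 cutoff, so the full £5,425 applies.
Total: £2,660 + £0 + £5,425 = £8,085.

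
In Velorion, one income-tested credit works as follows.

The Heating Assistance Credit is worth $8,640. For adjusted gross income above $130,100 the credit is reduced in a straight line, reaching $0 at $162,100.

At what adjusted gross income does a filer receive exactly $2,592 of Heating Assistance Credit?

$2,592 is 2,592/8,640 of the full $8,640, so 6,048/8,640 of the $32,000 range has been used: income = $130,100 + $32,000 × 6,048/8,640 = $152,500.

$152,500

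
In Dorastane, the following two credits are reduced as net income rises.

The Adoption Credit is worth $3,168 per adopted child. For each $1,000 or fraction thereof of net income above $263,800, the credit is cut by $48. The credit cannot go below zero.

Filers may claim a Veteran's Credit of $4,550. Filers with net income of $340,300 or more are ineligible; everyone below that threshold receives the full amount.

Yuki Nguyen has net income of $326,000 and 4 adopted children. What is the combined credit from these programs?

$14,198

Adoption Credit: base = 4 × $3,168 = $12,672. income exceeds $263,800 by $62,200, which is 63 full-or-partial $1,000 increments; reduction = 63 × $48 = $3,024, leaving $9,648.
Veteran's Credit: $326,000 is below the $340,300 cutoff, so the full $4,550 applies.
Total: $9,648 + $4,550 = $14,198.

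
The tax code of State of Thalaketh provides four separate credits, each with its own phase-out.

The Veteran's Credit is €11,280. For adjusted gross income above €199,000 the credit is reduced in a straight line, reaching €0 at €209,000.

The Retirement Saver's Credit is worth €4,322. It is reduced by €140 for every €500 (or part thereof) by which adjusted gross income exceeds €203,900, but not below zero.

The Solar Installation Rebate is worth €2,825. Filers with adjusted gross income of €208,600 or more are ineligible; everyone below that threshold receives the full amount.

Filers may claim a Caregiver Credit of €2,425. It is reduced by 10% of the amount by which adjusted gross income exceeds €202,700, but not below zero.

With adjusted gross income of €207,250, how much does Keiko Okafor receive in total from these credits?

Veteran's Credit: €207,250 is €8,250 into a €10,000 phase-out range, leaving 1,750/10,000 of the credit: €11,280 × 1,750/10,000 = €1,974.
Retirement Saver's Credit: income exceeds €203,900 by €3,350, which is 7 full-or-partial €500 increments; reduction = 7 × €140 = €980, leaving €3,342.
Solar Installation Rebate: €207,250 is below the €208,600 cutoff, so the full €2,825 applies.
Caregiver Credit: 10% of the €4,550 excess over €202,700 is €455; credit = €2,425 − €455 = €1,970.
Total: €1,974 + €3,342 + €2,825 + €1,970 = €10,111.

€10,111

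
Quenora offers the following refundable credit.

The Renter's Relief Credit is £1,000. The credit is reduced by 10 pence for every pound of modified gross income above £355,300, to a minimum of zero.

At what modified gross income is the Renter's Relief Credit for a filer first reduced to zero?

£365,300

The credit falls by 10% of each pound above £355,300, so it reaches zero when the excess is £1,000 / 10% = £10,000: income = £355,300 + £10,000 = £365,300.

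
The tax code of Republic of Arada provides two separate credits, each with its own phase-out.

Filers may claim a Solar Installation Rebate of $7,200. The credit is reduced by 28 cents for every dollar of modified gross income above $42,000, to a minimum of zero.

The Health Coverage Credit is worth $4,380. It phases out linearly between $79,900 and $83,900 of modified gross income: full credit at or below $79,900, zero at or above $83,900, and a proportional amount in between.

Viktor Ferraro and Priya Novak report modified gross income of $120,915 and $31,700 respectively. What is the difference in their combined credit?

$11,580

Viktor ($120,915): Solar Installation Rebate: 28% of the $78,915 excess over $42,000 is $22,096.20 ≥ base, so the credit is $0. Health Coverage Credit: $120,915 is at or above $83,900, so the credit is $0. total $0 + $0 = $0
Priya ($31,700): Solar Installation Rebate: $31,700 is at or below the $42,000 threshold, so the full $7,200 applies. Health Coverage Credit: $31,700 is at or below the $79,900 threshold, so the full $4,380 applies. total $7,200 + $4,380 = $11,580
Difference: |$0 − $11,580| = $11,580.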